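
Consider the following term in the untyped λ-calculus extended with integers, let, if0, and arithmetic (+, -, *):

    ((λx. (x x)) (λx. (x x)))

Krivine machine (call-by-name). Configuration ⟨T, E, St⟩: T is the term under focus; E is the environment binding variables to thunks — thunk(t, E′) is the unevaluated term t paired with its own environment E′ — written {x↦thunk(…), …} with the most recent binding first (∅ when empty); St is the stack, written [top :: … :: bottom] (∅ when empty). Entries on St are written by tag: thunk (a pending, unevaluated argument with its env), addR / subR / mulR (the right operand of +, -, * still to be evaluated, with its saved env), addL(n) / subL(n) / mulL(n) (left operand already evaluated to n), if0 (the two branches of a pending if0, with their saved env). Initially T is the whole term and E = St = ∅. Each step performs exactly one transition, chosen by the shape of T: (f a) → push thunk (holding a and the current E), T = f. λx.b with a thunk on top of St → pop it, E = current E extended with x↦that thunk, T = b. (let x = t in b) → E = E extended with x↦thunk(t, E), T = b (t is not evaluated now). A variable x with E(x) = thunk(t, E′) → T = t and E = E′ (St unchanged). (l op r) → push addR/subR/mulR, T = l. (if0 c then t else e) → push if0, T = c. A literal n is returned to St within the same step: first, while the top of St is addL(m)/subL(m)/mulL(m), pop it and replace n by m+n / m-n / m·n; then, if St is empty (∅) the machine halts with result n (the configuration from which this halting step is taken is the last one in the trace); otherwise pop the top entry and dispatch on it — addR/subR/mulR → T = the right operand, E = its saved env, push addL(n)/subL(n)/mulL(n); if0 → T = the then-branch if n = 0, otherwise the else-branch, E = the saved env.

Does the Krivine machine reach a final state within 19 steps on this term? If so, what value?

Answer: DIVERGES (no final state within 19 steps)

Execution trace:
step 0: <T=((λx. (x x)) (λx. (x x))), E=∅, St=∅>
step 1: <T=(λx. (x x)), E=∅, St=[thunk]>
step 2: <T=(x x), E={x↦thunk((λx. (x x)), ∅)}, St=∅>
step 3: <T=x, E={x↦thunk((λx. (x x)), ∅)}, St=[thunk]>
step 4: <T=(λx. (x x)), E=∅, St=[thunk]>
step 5: <T=(x x), E={x↦thunk(x, {x↦thunk((λx. (x x)), ∅)})}, St=∅>
step 6: <T=x, E={x↦thunk(x, {x↦thunk((λx. (x x)), ∅)})}, St=[thunk]>
step 7: <T=x, E={x↦thunk((λx. (x x)), ∅)}, St=[thunk]>
step 8: <T=(λx. (x x)), E=∅, St=[thunk]>
step 9: <T=(x x), E={x↦thunk(x, {x↦thunk(x, {x↦thunk((λx. (x x)), ∅)})})}, St=∅>
step 10: <T=x, E={x↦thunk(x, {x↦thunk(x, {x↦thunk((λx. (x x)), ∅)})})}, St=[thunk]>
step 11: <T=x, E={x↦thunk(x, {x↦thunk((λx. (x x)), ∅)})}, St=[thunk]>
step 12: <T=x, E={x↦thunk((λx. (x x)), ∅)}, St=[thunk]>
step 13: <T=(λx. (x x)), E=∅, St=[thunk]>
step 14: <T=(x x), E={x↦thunk(x, {x↦thunk(x, {x↦thunk(x, {x↦thunk((λx. (x x)), ∅)})})})}, St=∅>
step 15: <T=x, E={x↦thunk(x, {x↦thunk(x, {x↦thunk(x, {x↦thunk((λx. (x x)), ∅)})})})}, St=[thunk]>
step 16: <T=x, E={x↦thunk(x, {x↦thunk(x, {x↦thunk((λx. (x x)), ∅)})})}, St=[thunk]>
step 17: <T=x, E={x↦thunk(x, {x↦thunk((λx. (x x)), ∅)})}, St=[thunk]>
step 18: <T=x, E={x↦thunk((λx. (x x)), ∅)}, St=[thunk]>
step 19: <T=(λx. (x x)), E=∅, St=[thunk]>
→ 19 transitions taken and the configuration is still not final: no result within 19 steps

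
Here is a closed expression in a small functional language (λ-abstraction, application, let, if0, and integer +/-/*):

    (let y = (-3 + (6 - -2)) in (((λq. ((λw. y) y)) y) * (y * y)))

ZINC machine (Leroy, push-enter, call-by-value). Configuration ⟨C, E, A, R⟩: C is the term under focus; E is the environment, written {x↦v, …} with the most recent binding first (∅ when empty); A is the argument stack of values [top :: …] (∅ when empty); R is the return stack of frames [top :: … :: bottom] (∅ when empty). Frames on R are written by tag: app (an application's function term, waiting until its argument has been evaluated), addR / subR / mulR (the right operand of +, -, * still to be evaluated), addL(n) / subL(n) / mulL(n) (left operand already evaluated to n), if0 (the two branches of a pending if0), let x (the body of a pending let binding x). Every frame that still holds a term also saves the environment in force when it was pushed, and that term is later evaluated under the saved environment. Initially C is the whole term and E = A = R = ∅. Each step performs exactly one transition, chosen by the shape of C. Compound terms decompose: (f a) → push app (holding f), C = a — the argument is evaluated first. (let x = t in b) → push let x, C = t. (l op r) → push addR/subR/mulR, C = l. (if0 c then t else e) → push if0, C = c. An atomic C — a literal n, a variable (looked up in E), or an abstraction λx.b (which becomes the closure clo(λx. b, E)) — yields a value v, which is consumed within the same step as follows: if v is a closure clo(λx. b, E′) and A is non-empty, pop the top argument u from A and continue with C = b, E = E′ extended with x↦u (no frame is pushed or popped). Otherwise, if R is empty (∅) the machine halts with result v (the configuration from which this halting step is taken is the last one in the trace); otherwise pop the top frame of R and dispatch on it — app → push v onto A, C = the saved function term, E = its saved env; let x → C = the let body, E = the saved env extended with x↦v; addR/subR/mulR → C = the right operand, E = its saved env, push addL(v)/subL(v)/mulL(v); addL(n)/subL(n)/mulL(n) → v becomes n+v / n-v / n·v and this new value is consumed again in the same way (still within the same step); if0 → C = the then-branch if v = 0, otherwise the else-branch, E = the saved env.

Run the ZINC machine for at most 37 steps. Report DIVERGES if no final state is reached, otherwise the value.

Answer: 125

Execution trace:
step 0: ⟨C=(let y = (-3 + (6 - -2)) in (((λq. ((λw. y) y)) y) * (y * y))); E=∅; A=∅; R=∅⟩
step 1: ⟨C=(-3 + (6 - -2)); E=∅; A=∅; R=[let y]⟩
step 2: ⟨C=-3; E=∅; A=∅; R=[addR :: let y]⟩
step 3: ⟨C=(6 - -2); E=∅; A=∅; R=[addL(-3) :: let y]⟩
step 4: ⟨C=6; E=∅; A=∅; R=[subR :: addL(-3) :: let y]⟩
step 5: ⟨C=-2; E=∅; A=∅; R=[subL(6) :: addL(-3) :: let y]⟩
step 6: ⟨C=(((λq. ((λw. y) y)) y) * (y * y)); E={y↦5}; A=∅; R=∅⟩
step 7: ⟨C=((λq. ((λw. y) y)) y); E={y↦5}; A=∅; R=[mulR]⟩
step 8: ⟨C=y; E={y↦5}; A=∅; R=[app :: mulR]⟩
step 9: ⟨C=(λq. ((λw. y) y)); E={y↦5}; A=[5]; R=[mulR]⟩
step 10: ⟨C=((λw. y) y); E={q↦5, y↦5}; A=∅; R=[mulR]⟩
step 11: ⟨C=y; E={q↦5, y↦5}; A=∅; R=[app :: mulR]⟩
step 12: ⟨C=(λw. y); E={q↦5, y↦5}; A=[5]; R=[mulR]⟩
step 13: ⟨C=y; E={w↦5, q↦5, y↦5}; A=∅; R=[mulR]⟩
step 14: ⟨C=(y * y); E={y↦5}; A=∅; R=[mulL(5)]⟩
step 15: ⟨C=y; E={y↦5}; A=∅; R=[mulR :: mulL(5)]⟩
step 16: ⟨C=y; E={y↦5}; A=∅; R=[mulL(5) :: mulL(5)]⟩
→ final value 125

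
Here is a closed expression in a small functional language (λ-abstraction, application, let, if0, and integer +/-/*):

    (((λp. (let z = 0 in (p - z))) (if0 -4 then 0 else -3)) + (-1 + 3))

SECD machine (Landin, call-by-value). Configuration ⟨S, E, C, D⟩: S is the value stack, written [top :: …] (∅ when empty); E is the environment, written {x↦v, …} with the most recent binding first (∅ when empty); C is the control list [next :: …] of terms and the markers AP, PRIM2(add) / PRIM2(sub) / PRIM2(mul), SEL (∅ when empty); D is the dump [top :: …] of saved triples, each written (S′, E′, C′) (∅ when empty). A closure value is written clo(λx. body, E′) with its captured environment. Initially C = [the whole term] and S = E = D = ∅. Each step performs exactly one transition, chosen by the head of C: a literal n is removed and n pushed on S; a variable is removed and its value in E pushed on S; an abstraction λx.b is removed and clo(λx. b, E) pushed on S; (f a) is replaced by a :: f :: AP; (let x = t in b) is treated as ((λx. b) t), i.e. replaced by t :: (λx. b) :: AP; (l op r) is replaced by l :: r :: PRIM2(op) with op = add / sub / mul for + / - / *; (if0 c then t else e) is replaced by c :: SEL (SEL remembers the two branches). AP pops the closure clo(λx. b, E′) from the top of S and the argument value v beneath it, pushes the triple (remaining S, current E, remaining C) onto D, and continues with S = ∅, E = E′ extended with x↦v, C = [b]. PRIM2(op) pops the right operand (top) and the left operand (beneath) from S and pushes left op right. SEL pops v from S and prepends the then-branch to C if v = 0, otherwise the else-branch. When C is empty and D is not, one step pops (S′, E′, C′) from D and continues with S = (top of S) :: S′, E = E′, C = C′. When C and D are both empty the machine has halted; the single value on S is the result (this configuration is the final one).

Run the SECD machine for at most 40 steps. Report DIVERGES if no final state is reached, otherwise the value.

t=0: <S=∅, E=∅, C=[(((λp. (let z = 0 in (p - z))) (if0 -4 then 0 else -3)) + (-1 + 3))], D=∅>
t=1: <S=∅, E=∅, C=[((λp. (let z = 0 in (p - z))) (if0 -4 then 0 else -3)) :: (-1 + 3) :: PRIM2(add)], D=∅>
t=2: <S=∅, E=∅, C=[(if0 -4 then 0 else -3) :: (λp. (let z = 0 in (p - z))) :: AP :: (-1 + 3) :: PRIM2(add)], D=∅>
t=3: <S=∅, E=∅, C=[-4 :: SEL :: (λp. (let z = 0 in (p - z))) :: AP :: (-1 + 3) :: PRIM2(add)], D=∅>
t=4: <S=[-4], E=∅, C=[SEL :: (λp. (let z = 0 in (p - z))) :: AP :: (-1 + 3) :: PRIM2(add)], D=∅>
t=5: <S=∅, E=∅, C=[-3 :: (λp. (let z = 0 in (p - z))) :: AP :: (-1 + 3) :: PRIM2(add)], D=∅>
t=6: <S=[-3], E=∅, C=[(λp. (let z = 0 in (p - z))) :: AP :: (-1 + 3) :: PRIM2(add)], D=∅>
t=7: <S=[clo(λp. (let z = 0 in (p - z)), ∅) :: -3], E=∅, C=[AP :: (-1 + 3) :: PRIM2(add)], D=∅>
t=8: <S=∅, E={p↦-3}, C=[(let z = 0 in (p - z))], D=[(∅, ∅, [(-1 + 3) :: PRIM2(add)])]>
t=9: <S=∅, E={p↦-3}, C=[0 :: (λz. (p - z)) :: AP], D=[(∅, ∅, [(-1 + 3) :: PRIM2(add)])]>
t=10: <S=[0], E={p↦-3}, C=[(λz. (p - z)) :: AP], D=[(∅, ∅, [(-1 + 3) :: PRIM2(add)])]>
t=11: <S=[clo(λz. (p - z), {p↦-3}) :: 0], E={p↦-3}, C=[AP], D=[(∅, ∅, [(-1 + 3) :: PRIM2(add)])]>
t=12: <S=∅, E={z↦0, p↦-3}, C=[(p - z)], D=[(∅, {p↦-3}, ∅) :: (∅, ∅, [(-1 + 3) :: PRIM2(add)])]>
t=13: <S=∅, E={z↦0, p↦-3}, C=[p :: z :: PRIM2(sub)], D=[(∅, {p↦-3}, ∅) :: (∅, ∅, [(-1 + 3) :: PRIM2(add)])]>
t=14: <S=[-3], E={z↦0, p↦-3}, C=[z :: PRIM2(sub)], D=[(∅, {p↦-3}, ∅) :: (∅, ∅, [(-1 + 3) :: PRIM2(add)])]>
t=15: <S=[0 :: -3], E={z↦0, p↦-3}, C=[PRIM2(sub)], D=[(∅, {p↦-3}, ∅) :: (∅, ∅, [(-1 + 3) :: PRIM2(add)])]>
t=16: <S=[-3], E={z↦0, p↦-3}, C=∅, D=[(∅, {p↦-3}, ∅) :: (∅, ∅, [(-1 + 3) :: PRIM2(add)])]>
t=17: <S=[-3], E={p↦-3}, C=∅, D=[(∅, ∅, [(-1 + 3) :: PRIM2(add)])]>
t=18: <S=[-3], E=∅, C=[(-1 + 3) :: PRIM2(add)], D=∅>
t=19: <S=[-3], E=∅, C=[-1 :: 3 :: PRIM2(add) :: PRIM2(add)], D=∅>
t=20: <S=[-1 :: -3], E=∅, C=[3 :: PRIM2(add) :: PRIM2(add)], D=∅>
t=21: <S=[3 :: -1 :: -3], E=∅, C=[PRIM2(add) :: PRIM2(add)], D=∅>
t=22: <S=[2 :: -3], E=∅, C=[PRIM2(add)], D=∅>
t=23: <S=[-1], E=∅, C=∅, D=∅>
→ final value -1

Answer: -1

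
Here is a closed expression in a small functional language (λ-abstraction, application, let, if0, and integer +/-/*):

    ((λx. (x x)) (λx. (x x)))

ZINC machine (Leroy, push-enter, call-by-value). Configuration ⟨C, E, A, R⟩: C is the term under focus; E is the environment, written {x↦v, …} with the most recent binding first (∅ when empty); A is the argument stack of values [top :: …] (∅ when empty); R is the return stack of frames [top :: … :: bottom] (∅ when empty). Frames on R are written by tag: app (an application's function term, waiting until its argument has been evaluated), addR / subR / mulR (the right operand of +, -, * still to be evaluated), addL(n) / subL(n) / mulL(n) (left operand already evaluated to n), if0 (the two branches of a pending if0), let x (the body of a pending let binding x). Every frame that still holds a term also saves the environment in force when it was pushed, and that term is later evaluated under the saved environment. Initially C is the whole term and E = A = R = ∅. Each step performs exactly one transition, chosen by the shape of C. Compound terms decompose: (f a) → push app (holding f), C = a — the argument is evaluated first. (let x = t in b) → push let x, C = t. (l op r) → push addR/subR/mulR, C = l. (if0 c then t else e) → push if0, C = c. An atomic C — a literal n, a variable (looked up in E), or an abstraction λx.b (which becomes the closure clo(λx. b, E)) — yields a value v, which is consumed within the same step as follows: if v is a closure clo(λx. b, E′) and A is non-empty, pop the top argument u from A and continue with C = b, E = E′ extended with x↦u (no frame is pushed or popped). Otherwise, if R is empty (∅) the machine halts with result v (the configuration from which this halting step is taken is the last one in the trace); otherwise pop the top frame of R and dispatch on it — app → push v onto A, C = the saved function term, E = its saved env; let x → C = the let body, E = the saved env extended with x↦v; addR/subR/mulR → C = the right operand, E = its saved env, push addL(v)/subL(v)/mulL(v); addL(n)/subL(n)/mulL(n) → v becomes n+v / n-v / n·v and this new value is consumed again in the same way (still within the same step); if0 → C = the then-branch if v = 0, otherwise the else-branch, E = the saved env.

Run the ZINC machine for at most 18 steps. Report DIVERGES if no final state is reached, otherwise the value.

Answer: DIVERGES (no final state within 18 steps)

Execution trace:
t=0: <C=((λx. (x x)) (λx. (x x))), E=∅, A=∅, R=∅>
t=1: <C=(λx. (x x)), E=∅, A=∅, R=[app]>
t=2: <C=(λx. (x x)), E=∅, A=[clo(λx. (x x), ∅)], R=∅>
t=3: <C=(x x), E={x↦clo(λx. (x x), ∅)}, A=∅, R=∅>
t=4: <C=x, E={x↦clo(λx. (x x), ∅)}, A=∅, R=[app]>
t=5: <C=x, E={x↦clo(λx. (x x), ∅)}, A=[clo(λx. (x x), ∅)], R=∅>
… configuration repeats with period 3 (steps 3–5 recur indefinitely) …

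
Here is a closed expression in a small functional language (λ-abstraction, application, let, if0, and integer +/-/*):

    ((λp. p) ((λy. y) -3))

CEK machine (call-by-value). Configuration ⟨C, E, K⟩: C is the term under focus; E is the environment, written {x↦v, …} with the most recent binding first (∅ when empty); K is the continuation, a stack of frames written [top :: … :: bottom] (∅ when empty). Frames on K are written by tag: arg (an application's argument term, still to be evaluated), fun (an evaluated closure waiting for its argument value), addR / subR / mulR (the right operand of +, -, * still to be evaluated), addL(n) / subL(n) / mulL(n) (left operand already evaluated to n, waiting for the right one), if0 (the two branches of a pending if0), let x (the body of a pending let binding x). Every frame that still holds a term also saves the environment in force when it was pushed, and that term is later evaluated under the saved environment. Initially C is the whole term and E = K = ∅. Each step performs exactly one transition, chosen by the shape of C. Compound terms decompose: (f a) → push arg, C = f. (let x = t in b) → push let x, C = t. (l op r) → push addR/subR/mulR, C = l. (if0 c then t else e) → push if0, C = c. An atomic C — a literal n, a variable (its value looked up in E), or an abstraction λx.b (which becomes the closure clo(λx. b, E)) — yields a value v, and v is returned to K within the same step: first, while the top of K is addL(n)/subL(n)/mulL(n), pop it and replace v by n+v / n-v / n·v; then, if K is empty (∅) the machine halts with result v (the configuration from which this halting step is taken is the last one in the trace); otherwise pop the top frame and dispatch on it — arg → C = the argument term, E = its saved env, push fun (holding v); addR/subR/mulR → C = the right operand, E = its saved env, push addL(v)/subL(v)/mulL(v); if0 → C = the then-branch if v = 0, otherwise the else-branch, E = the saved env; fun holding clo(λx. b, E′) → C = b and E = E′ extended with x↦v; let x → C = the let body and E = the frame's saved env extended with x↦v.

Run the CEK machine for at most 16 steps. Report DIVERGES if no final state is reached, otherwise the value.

Answer: -3

Derivation:
0. ⟨C=((λp. p) ((λy. y) -3)); E=∅; K=∅⟩
1. ⟨C=(λp. p); E=∅; K=[arg]⟩
2. ⟨C=((λy. y) -3); E=∅; K=[fun]⟩
3. ⟨C=(λy. y); E=∅; K=[arg :: fun]⟩
4. ⟨C=-3; E=∅; K=[fun :: fun]⟩
5. ⟨C=y; E={y↦-3}; K=[fun]⟩
6. ⟨C=p; E={p↦-3}; K=∅⟩
→ final value -3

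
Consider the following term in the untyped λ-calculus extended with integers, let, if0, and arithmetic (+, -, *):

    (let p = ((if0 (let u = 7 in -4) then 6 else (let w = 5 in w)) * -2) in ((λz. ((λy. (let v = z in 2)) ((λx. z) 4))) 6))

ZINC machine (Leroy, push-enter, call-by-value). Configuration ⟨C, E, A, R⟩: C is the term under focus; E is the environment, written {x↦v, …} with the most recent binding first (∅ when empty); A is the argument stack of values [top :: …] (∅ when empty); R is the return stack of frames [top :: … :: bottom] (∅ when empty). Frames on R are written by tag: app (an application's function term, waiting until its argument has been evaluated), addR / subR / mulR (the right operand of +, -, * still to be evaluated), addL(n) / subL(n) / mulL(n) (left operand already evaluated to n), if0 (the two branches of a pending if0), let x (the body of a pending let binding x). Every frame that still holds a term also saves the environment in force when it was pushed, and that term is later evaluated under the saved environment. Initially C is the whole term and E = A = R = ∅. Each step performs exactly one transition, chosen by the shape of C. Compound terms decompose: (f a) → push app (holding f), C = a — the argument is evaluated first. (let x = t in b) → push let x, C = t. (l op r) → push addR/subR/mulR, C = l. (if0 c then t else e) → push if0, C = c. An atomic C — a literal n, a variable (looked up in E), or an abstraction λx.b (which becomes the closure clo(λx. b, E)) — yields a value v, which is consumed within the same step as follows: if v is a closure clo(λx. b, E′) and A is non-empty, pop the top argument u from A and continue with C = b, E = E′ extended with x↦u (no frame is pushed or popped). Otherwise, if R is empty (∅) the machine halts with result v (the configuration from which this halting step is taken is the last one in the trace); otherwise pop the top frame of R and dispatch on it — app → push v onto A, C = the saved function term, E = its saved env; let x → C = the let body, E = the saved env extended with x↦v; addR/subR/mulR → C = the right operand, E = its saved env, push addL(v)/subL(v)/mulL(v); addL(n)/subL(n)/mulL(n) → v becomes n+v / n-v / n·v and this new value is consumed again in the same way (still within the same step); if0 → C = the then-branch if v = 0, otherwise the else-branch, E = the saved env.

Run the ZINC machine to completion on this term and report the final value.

[0] <C=(let p = ((if0 (let u = 7 in -4) then 6 else (let w = 5 in w)) * -2) in ((λz. ((λy. (let v = z in 2)) ((λx. z) 4))) 6)), E=∅, A=∅, R=∅>
[1] <C=((if0 (let u = 7 in -4) then 6 else (let w = 5 in w)) * -2), E=∅, A=∅, R=[let p]>
[2] <C=(if0 (let u = 7 in -4) then 6 else (let w = 5 in w)), E=∅, A=∅, R=[mulR :: let p]>
[3] <C=(let u = 7 in -4), E=∅, A=∅, R=[if0 :: mulR :: let p]>
[4] <C=7, E=∅, A=∅, R=[let u :: if0 :: mulR :: let p]>
[5] <C=-4, E={u↦7}, A=∅, R=[if0 :: mulR :: let p]>
[6] <C=(let w = 5 in w), E=∅, A=∅, R=[mulR :: let p]>
[7] <C=5, E=∅, A=∅, R=[let w :: mulR :: let p]>
[8] <C=w, E={w↦5}, A=∅, R=[mulR :: let p]>
[9] <C=-2, E=∅, A=∅, R=[mulL(5) :: let p]>
[10] <C=((λz. ((λy. (let v = z in 2)) ((λx. z) 4))) 6), E={p↦-10}, A=∅, R=∅>
[11] <C=6, E={p↦-10}, A=∅, R=[app]>
[12] <C=(λz. ((λy. (let v = z in 2)) ((λx. z) 4))), E={p↦-10}, A=[6], R=∅>
[13] <C=((λy. (let v = z in 2)) ((λx. z) 4)), E={z↦6, p↦-10}, A=∅, R=∅>
[14] <C=((λx. z) 4), E={z↦6, p↦-10}, A=∅, R=[app]>
[15] <C=4, E={z↦6, p↦-10}, A=∅, R=[app :: app]>
[16] <C=(λx. z), E={z↦6, p↦-10}, A=[4], R=[app]>
[17] <C=z, E={x↦4, z↦6, p↦-10}, A=∅, R=[app]>
[18] <C=(λy. (let v = z in 2)), E={z↦6, p↦-10}, A=[6], R=∅>
[19] <C=(let v = z in 2), E={y↦6, z↦6, p↦-10}, A=∅, R=∅>
[20] <C=z, E={y↦6, z↦6, p↦-10}, A=∅, R=[let v]>
[21] <C=2, E={v↦6, y↦6, z↦6, p↦-10}, A=∅, R=∅>
→ final value 2

Answer: 2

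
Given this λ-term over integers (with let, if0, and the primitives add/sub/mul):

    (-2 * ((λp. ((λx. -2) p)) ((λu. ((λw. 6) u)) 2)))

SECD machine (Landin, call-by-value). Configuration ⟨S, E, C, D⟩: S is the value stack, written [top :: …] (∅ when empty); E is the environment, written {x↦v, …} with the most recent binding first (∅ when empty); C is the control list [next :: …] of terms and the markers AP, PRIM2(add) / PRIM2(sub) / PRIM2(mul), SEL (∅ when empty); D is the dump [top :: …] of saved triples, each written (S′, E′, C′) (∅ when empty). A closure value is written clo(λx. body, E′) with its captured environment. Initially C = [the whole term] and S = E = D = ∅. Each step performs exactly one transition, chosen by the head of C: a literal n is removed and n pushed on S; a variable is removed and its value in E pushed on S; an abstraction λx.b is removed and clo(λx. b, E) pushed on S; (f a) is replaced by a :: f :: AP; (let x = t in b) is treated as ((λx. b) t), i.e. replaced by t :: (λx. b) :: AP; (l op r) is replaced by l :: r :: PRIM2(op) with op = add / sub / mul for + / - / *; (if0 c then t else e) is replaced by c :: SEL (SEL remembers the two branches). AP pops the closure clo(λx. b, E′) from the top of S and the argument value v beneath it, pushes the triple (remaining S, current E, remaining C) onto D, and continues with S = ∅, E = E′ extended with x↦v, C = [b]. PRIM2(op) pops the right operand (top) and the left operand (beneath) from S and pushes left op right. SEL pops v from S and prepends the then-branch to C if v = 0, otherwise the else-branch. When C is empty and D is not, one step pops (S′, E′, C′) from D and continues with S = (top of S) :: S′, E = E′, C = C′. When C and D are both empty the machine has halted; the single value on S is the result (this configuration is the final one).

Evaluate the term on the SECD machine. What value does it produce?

Answer: 4

Execution trace:
0. [S=∅ | E=∅ | C=[(-2 * ((λp. ((λx. -2) p)) ((λu. ((λw. 6) u)) 2)))] | D=∅]
1. [S=∅ | E=∅ | C=[-2 :: ((λp. ((λx. -2) p)) ((λu. ((λw. 6) u)) 2)) :: PRIM2(mul)] | D=∅]
2. [S=[-2] | E=∅ | C=[((λp. ((λx. -2) p)) ((λu. ((λw. 6) u)) 2)) :: PRIM2(mul)] | D=∅]
3. [S=[-2] | E=∅ | C=[((λu. ((λw. 6) u)) 2) :: (λp. ((λx. -2) p)) :: AP :: PRIM2(mul)] | D=∅]
4. [S=[-2] | E=∅ | C=[2 :: (λu. ((λw. 6) u)) :: AP :: (λp. ((λx. -2) p)) :: AP :: PRIM2(mul)] | D=∅]
5. [S=[2 :: -2] | E=∅ | C=[(λu. ((λw. 6) u)) :: AP :: (λp. ((λx. -2) p)) :: AP :: PRIM2(mul)] | D=∅]
6. [S=[clo(λu. ((λw. 6) u), ∅) :: 2 :: -2] | E=∅ | C=[AP :: (λp. ((λx. -2) p)) :: AP :: PRIM2(mul)] | D=∅]
7. [S=∅ | E={u↦2} | C=[((λw. 6) u)] | D=[([-2], ∅, [(λp. ((λx. -2) p)) :: AP :: PRIM2(mul)])]]
8. [S=∅ | E={u↦2} | C=[u :: (λw. 6) :: AP] | D=[([-2], ∅, [(λp. ((λx. -2) p)) :: AP :: PRIM2(mul)])]]
9. [S=[2] | E={u↦2} | C=[(λw. 6) :: AP] | D=[([-2], ∅, [(λp. ((λx. -2) p)) :: AP :: PRIM2(mul)])]]
10. [S=[clo(λw. 6, {u↦2}) :: 2] | E={u↦2} | C=[AP] | D=[([-2], ∅, [(λp. ((λx. -2) p)) :: AP :: PRIM2(mul)])]]
11. [S=∅ | E={w↦2, u↦2} | C=[6] | D=[(∅, {u↦2}, ∅) :: ([-2], ∅, [(λp. ((λx. -2) p)) :: AP :: PRIM2(mul)])]]
12. [S=[6] | E={w↦2, u↦2} | C=∅ | D=[(∅, {u↦2}, ∅) :: ([-2], ∅, [(λp. ((λx. -2) p)) :: AP :: PRIM2(mul)])]]
13. [S=[6] | E={u↦2} | C=∅ | D=[([-2], ∅, [(λp. ((λx. -2) p)) :: AP :: PRIM2(mul)])]]
14. [S=[6 :: -2] | E=∅ | C=[(λp. ((λx. -2) p)) :: AP :: PRIM2(mul)] | D=∅]
15. [S=[clo(λp. ((λx. -2) p), ∅) :: 6 :: -2] | E=∅ | C=[AP :: PRIM2(mul)] | D=∅]
16. [S=∅ | E={p↦6} | C=[((λx. -2) p)] | D=[([-2], ∅, [PRIM2(mul)])]]
17. [S=∅ | E={p↦6} | C=[p :: (λx. -2) :: AP] | D=[([-2], ∅, [PRIM2(mul)])]]
18. [S=[6] | E={p↦6} | C=[(λx. -2) :: AP] | D=[([-2], ∅, [PRIM2(mul)])]]
19. [S=[clo(λx. -2, {p↦6}) :: 6] | E={p↦6} | C=[AP] | D=[([-2], ∅, [PRIM2(mul)])]]
20. [S=∅ | E={x↦6, p↦6} | C=[-2] | D=[(∅, {p↦6}, ∅) :: ([-2], ∅, [PRIM2(mul)])]]
21. [S=[-2] | E={x↦6, p↦6} | C=∅ | D=[(∅, {p↦6}, ∅) :: ([-2], ∅, [PRIM2(mul)])]]
22. [S=[-2] | E={p↦6} | C=∅ | D=[([-2], ∅, [PRIM2(mul)])]]
23. [S=[-2 :: -2] | E=∅ | C=[PRIM2(mul)] | D=∅]
24. [S=[4] | E=∅ | C=∅ | D=∅]
→ final value 4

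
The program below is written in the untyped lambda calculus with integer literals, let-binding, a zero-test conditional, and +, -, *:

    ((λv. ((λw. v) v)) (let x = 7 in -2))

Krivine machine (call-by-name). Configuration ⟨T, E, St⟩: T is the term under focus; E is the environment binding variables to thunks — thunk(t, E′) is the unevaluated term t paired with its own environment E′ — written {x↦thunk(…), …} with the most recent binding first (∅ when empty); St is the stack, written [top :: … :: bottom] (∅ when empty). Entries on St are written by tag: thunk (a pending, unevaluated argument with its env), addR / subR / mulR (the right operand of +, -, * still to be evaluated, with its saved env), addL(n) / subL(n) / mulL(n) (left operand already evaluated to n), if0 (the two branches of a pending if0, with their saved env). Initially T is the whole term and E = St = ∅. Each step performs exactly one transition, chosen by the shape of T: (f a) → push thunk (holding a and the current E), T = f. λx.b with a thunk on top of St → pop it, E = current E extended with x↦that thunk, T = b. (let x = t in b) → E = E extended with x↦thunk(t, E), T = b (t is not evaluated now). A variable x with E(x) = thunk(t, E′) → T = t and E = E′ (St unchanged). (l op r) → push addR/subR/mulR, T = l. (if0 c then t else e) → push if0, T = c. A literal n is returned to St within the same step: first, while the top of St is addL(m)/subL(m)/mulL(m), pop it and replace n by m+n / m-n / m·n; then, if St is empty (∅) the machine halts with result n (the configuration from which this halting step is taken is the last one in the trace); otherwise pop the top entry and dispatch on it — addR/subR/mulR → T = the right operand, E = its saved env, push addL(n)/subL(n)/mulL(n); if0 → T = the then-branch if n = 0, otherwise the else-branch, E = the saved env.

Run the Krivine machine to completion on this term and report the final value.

step 0: ⟨T=((λv. ((λw. v) v)) (let x = 7 in -2)); E=∅; St=∅⟩
step 1: ⟨T=(λv. ((λw. v) v)); E=∅; St=[thunk]⟩
step 2: ⟨T=((λw. v) v); E={v↦thunk((let x = 7 in -2), ∅)}; St=∅⟩
step 3: ⟨T=(λw. v); E={v↦thunk((let x = 7 in -2), ∅)}; St=[thunk]⟩
step 4: ⟨T=v; E={w↦thunk(v, {v↦thunk((let x = 7 in -2), ∅)}), v↦thunk((let x = 7 in -2), ∅)}; St=∅⟩
step 5: ⟨T=(let x = 7 in -2); E=∅; St=∅⟩
step 6: ⟨T=-2; E={x↦thunk(7, ∅)}; St=∅⟩
→ final value -2

Answer: -2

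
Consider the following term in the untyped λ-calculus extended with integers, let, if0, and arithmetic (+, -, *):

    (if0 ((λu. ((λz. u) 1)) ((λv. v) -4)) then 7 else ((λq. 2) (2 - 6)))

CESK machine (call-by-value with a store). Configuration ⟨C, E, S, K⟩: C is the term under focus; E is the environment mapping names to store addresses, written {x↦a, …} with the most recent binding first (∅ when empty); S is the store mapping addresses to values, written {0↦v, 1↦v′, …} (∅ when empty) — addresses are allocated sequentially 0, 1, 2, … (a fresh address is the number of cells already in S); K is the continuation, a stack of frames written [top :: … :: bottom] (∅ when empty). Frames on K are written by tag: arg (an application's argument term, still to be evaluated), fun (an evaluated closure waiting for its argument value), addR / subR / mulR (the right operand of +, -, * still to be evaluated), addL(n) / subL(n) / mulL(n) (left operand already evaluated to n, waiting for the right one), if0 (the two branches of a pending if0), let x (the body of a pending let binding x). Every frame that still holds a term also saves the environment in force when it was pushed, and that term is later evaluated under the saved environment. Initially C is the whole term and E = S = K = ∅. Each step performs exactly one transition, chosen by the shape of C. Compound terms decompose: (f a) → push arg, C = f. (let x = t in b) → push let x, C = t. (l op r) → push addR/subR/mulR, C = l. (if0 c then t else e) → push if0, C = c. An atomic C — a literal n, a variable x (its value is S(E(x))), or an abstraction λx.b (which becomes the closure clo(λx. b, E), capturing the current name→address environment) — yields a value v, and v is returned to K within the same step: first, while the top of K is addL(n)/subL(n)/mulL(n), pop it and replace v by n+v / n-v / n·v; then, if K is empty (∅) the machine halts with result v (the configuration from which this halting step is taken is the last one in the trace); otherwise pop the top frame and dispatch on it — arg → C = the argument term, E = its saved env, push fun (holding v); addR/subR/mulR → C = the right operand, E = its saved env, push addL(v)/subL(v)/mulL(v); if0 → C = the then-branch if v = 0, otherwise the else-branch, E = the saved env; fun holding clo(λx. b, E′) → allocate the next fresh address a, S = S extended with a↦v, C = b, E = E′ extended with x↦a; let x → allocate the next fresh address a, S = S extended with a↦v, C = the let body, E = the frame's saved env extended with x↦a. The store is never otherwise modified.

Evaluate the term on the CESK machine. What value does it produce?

Answer: 2

Derivation:
t=0: <C=(if0 ((λu. ((λz. u) 1)) ((λv. v) -4)) then 7 else ((λq. 2) (2 - 6))), E=∅, S=∅, K=∅>
t=1: <C=((λu. ((λz. u) 1)) ((λv. v) -4)), E=∅, S=∅, K=[if0]>
t=2: <C=(λu. ((λz. u) 1)), E=∅, S=∅, K=[arg :: if0]>
t=3: <C=((λv. v) -4), E=∅, S=∅, K=[fun :: if0]>
t=4: <C=(λv. v), E=∅, S=∅, K=[arg :: fun :: if0]>
t=5: <C=-4, E=∅, S=∅, K=[fun :: fun :: if0]>
t=6: <C=v, E={v↦0}, S={0↦-4}, K=[fun :: if0]>
t=7: <C=((λz. u) 1), E={u↦1}, S={0↦-4, 1↦-4}, K=[if0]>
t=8: <C=(λz. u), E={u↦1}, S={0↦-4, 1↦-4}, K=[arg :: if0]>
t=9: <C=1, E={u↦1}, S={0↦-4, 1↦-4}, K=[fun :: if0]>
t=10: <C=u, E={z↦2, u↦1}, S={0↦-4, 1↦-4, 2↦1}, K=[if0]>
t=11: <C=((λq. 2) (2 - 6)), E=∅, S={0↦-4, 1↦-4, 2↦1}, K=∅>
t=12: <C=(λq. 2), E=∅, S={0↦-4, 1↦-4, 2↦1}, K=[arg]>
t=13: <C=(2 - 6), E=∅, S={0↦-4, 1↦-4, 2↦1}, K=[fun]>
t=14: <C=2, E=∅, S={0↦-4, 1↦-4, 2↦1}, K=[subR :: fun]>
t=15: <C=6, E=∅, S={0↦-4, 1↦-4, 2↦1}, K=[subL(2) :: fun]>
t=16: <C=2, E={q↦3}, S={0↦-4, 1↦-4, 2↦1, 3↦-4}, K=∅>
→ final value 2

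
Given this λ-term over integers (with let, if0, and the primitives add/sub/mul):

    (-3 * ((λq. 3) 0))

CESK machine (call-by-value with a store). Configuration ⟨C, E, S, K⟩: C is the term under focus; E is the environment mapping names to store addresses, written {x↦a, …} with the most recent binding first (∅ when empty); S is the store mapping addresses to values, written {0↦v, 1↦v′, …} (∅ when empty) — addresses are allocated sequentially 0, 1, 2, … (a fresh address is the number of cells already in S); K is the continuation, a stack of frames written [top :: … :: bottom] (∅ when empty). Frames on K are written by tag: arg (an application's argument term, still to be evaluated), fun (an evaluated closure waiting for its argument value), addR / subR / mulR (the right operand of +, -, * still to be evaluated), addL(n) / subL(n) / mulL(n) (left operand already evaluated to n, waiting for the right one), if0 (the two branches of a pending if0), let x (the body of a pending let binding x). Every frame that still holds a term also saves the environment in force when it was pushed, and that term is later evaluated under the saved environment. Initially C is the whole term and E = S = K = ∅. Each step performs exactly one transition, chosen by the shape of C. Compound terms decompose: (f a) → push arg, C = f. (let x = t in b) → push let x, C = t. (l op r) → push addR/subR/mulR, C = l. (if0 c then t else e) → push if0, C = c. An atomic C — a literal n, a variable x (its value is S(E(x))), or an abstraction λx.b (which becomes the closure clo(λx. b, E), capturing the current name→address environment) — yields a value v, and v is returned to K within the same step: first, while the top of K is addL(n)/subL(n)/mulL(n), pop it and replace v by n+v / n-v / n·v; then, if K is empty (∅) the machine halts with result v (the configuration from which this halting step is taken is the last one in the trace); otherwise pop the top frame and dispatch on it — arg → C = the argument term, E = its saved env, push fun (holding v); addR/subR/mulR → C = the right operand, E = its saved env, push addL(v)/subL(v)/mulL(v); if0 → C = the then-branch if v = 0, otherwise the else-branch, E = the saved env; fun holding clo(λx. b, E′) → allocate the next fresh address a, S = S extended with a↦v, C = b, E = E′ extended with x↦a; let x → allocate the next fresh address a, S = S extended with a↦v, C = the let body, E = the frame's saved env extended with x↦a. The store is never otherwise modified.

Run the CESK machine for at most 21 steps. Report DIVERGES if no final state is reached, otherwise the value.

[0] [C=(-3 * ((λq. 3) 0)) | E=∅ | S=∅ | K=∅]
[1] [C=-3 | E=∅ | S=∅ | K=[mulR]]
[2] [C=((λq. 3) 0) | E=∅ | S=∅ | K=[mulL(-3)]]
[3] [C=(λq. 3) | E=∅ | S=∅ | K=[arg :: mulL(-3)]]
[4] [C=0 | E=∅ | S=∅ | K=[fun :: mulL(-3)]]
[5] [C=3 | E={q↦0} | S={0↦0} | K=[mulL(-3)]]
→ final value -9

Answer: -9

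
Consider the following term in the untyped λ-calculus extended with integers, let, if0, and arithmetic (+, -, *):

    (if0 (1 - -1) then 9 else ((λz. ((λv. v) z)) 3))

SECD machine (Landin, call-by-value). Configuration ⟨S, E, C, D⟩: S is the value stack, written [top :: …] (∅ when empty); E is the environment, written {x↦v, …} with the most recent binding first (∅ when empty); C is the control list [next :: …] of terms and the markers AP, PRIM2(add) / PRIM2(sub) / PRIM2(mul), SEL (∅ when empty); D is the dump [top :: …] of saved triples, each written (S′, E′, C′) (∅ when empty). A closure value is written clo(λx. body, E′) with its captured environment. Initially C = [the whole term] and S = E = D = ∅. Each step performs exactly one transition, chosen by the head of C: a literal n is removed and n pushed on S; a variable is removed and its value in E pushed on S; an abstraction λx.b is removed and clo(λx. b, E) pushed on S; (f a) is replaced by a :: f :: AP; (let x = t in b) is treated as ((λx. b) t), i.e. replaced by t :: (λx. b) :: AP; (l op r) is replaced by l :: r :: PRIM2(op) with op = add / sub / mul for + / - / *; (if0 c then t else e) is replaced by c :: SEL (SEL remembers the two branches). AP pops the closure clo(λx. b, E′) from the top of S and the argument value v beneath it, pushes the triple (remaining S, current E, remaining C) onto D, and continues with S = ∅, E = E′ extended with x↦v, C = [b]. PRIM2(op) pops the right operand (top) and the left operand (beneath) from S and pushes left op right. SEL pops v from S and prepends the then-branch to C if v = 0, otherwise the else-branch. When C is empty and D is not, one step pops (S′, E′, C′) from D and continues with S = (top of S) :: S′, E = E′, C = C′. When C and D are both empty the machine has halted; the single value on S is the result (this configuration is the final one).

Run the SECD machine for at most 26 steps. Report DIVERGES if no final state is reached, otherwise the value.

Answer: 3

Derivation:
[0] <S=∅, E=∅, C=[(if0 (1 - -1) then 9 else ((λz. ((λv. v) z)) 3))], D=∅>
[1] <S=∅, E=∅, C=[(1 - -1) :: SEL], D=∅>
[2] <S=∅, E=∅, C=[1 :: -1 :: PRIM2(sub) :: SEL], D=∅>
[3] <S=[1], E=∅, C=[-1 :: PRIM2(sub) :: SEL], D=∅>
[4] <S=[-1 :: 1], E=∅, C=[PRIM2(sub) :: SEL], D=∅>
[5] <S=[2], E=∅, C=[SEL], D=∅>
[6] <S=∅, E=∅, C=[((λz. ((λv. v) z)) 3)], D=∅>
[7] <S=∅, E=∅, C=[3 :: (λz. ((λv. v) z)) :: AP], D=∅>
[8] <S=[3], E=∅, C=[(λz. ((λv. v) z)) :: AP], D=∅>
[9] <S=[clo(λz. ((λv. v) z), ∅) :: 3], E=∅, C=[AP], D=∅>
[10] <S=∅, E={z↦3}, C=[((λv. v) z)], D=[(∅, ∅, ∅)]>
[11] <S=∅, E={z↦3}, C=[z :: (λv. v) :: AP], D=[(∅, ∅, ∅)]>
[12] <S=[3], E={z↦3}, C=[(λv. v) :: AP], D=[(∅, ∅, ∅)]>
[13] <S=[clo(λv. v, {z↦3}) :: 3], E={z↦3}, C=[AP], D=[(∅, ∅, ∅)]>
[14] <S=∅, E={v↦3, z↦3}, C=[v], D=[(∅, {z↦3}, ∅) :: (∅, ∅, ∅)]>
[15] <S=[3], E={v↦3, z↦3}, C=∅, D=[(∅, {z↦3}, ∅) :: (∅, ∅, ∅)]>
[16] <S=[3], E={z↦3}, C=∅, D=[(∅, ∅, ∅)]>
[17] <S=[3], E=∅, C=∅, D=∅>
→ final value 3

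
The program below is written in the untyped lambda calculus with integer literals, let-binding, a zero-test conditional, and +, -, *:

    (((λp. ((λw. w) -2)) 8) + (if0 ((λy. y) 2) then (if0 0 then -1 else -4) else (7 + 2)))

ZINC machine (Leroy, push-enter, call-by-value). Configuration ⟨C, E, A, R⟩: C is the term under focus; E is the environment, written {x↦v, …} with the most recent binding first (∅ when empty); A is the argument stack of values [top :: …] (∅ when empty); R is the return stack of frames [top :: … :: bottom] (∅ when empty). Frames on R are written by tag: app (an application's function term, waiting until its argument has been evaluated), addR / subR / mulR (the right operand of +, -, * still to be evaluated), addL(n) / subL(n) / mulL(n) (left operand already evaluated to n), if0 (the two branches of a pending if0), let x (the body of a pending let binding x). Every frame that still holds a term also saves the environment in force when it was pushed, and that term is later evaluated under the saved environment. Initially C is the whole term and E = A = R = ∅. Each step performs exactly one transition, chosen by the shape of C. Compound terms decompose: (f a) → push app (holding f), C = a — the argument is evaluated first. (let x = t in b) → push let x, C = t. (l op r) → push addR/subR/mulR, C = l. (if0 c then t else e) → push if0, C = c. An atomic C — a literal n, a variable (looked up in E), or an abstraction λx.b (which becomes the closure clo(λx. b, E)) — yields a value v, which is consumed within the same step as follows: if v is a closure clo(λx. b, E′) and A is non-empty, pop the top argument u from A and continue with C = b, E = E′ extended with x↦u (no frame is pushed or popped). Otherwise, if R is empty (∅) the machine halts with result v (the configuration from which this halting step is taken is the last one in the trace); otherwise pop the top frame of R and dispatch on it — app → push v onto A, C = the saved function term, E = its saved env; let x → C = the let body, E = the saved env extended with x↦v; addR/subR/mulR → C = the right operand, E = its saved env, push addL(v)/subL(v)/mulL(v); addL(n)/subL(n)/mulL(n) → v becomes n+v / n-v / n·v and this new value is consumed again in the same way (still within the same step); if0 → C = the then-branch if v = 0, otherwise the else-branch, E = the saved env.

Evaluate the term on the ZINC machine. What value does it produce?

Answer: 7

Derivation:
[0] [C=(((λp. ((λw. w) -2)) 8) + (if0 ((λy. y) 2) then (if0 0 then -1 else -4) else (7 + 2))) | E=∅ | A=∅ | R=∅]
[1] [C=((λp. ((λw. w) -2)) 8) | E=∅ | A=∅ | R=[addR]]
[2] [C=8 | E=∅ | A=∅ | R=[app :: addR]]
[3] [C=(λp. ((λw. w) -2)) | E=∅ | A=[8] | R=[addR]]
[4] [C=((λw. w) -2) | E={p↦8} | A=∅ | R=[addR]]
[5] [C=-2 | E={p↦8} | A=∅ | R=[app :: addR]]
[6] [C=(λw. w) | E={p↦8} | A=[-2] | R=[addR]]
[7] [C=w | E={w↦-2, p↦8} | A=∅ | R=[addR]]
[8] [C=(if0 ((λy. y) 2) then (if0 0 then -1 else -4) else (7 + 2)) | E=∅ | A=∅ | R=[addL(-2)]]
[9] [C=((λy. y) 2) | E=∅ | A=∅ | R=[if0 :: addL(-2)]]
[10] [C=2 | E=∅ | A=∅ | R=[app :: if0 :: addL(-2)]]
[11] [C=(λy. y) | E=∅ | A=[2] | R=[if0 :: addL(-2)]]
[12] [C=y | E={y↦2} | A=∅ | R=[if0 :: addL(-2)]]
[13] [C=(7 + 2) | E=∅ | A=∅ | R=[addL(-2)]]
[14] [C=7 | E=∅ | A=∅ | R=[addR :: addL(-2)]]
[15] [C=2 | E=∅ | A=∅ | R=[addL(7) :: addL(-2)]]
→ final value 7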